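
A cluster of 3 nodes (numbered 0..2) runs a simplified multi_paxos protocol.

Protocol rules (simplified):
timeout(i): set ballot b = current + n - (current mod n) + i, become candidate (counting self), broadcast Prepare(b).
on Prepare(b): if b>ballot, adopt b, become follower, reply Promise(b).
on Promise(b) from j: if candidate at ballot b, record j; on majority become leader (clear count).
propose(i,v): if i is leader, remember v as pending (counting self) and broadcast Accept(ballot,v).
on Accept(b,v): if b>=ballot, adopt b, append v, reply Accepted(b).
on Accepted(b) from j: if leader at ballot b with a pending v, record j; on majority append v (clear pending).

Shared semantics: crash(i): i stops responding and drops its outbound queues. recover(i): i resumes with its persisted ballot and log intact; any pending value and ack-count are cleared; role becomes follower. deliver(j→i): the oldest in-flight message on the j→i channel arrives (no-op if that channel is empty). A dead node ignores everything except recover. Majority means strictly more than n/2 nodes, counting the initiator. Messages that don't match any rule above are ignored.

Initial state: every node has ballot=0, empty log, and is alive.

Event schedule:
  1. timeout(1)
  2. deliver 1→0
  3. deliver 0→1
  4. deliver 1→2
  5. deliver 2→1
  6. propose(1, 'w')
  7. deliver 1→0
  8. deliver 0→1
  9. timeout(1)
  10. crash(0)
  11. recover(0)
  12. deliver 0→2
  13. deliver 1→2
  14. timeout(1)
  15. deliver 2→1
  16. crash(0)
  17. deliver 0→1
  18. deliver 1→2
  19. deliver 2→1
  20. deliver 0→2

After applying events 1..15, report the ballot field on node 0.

[1] timeout(1) → N1(cand b4 [-])
[2] deliver 1→0 → N0(foll b4 [-])
[3] deliver 0→1 → N1(lead b4 [-])
[4] deliver 1→2 → N2(foll b4 [-])
[5] deliver 2→1 → ∅
[6] propose(1,'w') → ∅
[7] deliver 1→0 → N0(foll b4 [w])
[8] deliver 0→1 → N1(lead b4 [w])
[9] timeout(1) → N1(cand b7 [w])
[10] crash(0) → N0(✗foll b4 [w])
[11] recover(0) → N0(foll b4 [w])
[12] deliver 0→2 → ∅
[13] deliver 1→2 → N2(foll b4 [w])
[14] timeout(1) → N1(cand b10 [w])
[15] deliver 2→1 → ∅

4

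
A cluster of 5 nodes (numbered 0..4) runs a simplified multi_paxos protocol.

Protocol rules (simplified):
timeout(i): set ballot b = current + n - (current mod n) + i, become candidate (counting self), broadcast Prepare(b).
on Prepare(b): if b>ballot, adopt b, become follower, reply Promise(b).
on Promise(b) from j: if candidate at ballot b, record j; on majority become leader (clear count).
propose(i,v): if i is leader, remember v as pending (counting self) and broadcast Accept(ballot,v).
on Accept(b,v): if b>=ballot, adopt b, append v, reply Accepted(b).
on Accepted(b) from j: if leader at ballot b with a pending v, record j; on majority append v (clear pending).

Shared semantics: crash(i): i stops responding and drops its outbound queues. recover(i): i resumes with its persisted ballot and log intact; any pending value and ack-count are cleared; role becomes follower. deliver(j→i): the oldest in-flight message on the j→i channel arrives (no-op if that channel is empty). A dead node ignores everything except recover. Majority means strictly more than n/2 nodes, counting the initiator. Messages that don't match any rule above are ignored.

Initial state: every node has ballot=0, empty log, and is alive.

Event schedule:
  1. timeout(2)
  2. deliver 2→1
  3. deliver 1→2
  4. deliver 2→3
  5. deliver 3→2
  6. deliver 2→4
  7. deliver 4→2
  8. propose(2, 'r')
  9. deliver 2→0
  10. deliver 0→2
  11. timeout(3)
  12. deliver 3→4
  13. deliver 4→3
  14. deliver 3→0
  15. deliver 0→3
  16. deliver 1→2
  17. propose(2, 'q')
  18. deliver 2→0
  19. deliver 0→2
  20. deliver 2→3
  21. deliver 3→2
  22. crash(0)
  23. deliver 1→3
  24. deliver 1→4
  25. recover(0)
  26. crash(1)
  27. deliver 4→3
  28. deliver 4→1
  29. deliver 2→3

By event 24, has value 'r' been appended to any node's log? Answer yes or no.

no

step 1 timeout(2): 2={cand,b=7,log=-}
step 2 deliver 2→1: 1={foll,b=7,log=-}
step 3 deliver 1→2: —
step 4 deliver 2→3: 3={foll,b=7,log=-}
step 5 deliver 3→2: 2={lead,b=7,log=-}
step 6 deliver 2→4: 4={foll,b=7,log=-}
step 7 deliver 4→2: —
step 8 propose(2,'r'): —
step 9 deliver 2→0: 0={foll,b=7,log=-}
step 10 deliver 0→2: —
step 11 timeout(3): 3={cand,b=13,log=-}
step 12 deliver 3→4: 4={foll,b=13,log=-}
step 13 deliver 4→3: —
step 14 deliver 3→0: 0={foll,b=13,log=-}
step 15 deliver 0→3: 3={lead,b=13,log=-}
step 16 deliver 1→2: —
step 17 propose(2,'q'): —
step 18 deliver 2→0: —
step 19 deliver 0→2: —
step 20 deliver 2→3: —
step 21 deliver 3→2: 2={foll,b=13,log=-}
step 22 crash(0): 0={✗foll,b=13,log=-}
step 23 deliver 1→3: —
step 24 deliver 1→4: —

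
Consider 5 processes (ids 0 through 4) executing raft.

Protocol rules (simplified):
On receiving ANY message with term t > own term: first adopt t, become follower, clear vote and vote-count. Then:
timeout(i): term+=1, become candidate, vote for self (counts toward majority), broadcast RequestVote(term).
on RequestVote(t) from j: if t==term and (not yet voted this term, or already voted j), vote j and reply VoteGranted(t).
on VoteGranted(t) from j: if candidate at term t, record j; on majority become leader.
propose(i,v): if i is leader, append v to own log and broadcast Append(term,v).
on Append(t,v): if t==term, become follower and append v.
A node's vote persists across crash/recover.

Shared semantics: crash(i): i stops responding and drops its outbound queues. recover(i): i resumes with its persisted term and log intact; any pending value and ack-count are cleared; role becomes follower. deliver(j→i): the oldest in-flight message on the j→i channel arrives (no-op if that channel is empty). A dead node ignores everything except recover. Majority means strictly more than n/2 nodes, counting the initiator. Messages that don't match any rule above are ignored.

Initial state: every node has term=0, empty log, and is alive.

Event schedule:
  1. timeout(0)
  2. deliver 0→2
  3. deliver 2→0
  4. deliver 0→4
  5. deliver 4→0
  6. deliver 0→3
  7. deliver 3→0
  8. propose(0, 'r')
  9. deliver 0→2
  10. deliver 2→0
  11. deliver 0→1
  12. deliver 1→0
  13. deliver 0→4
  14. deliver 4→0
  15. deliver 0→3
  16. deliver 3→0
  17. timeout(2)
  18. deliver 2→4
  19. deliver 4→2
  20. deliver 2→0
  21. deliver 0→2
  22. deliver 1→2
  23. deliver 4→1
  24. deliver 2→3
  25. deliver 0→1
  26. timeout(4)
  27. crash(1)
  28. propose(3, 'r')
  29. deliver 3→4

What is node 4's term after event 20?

step 1 timeout(0): 0={cand,t=1,log=-}
step 2 deliver 0→2: 2={foll,t=1,log=-}
step 3 deliver 2→0: —
step 4 deliver 0→4: 4={foll,t=1,log=-}
step 5 deliver 4→0: 0={lead,t=1,log=-}
step 6 deliver 0→3: 3={foll,t=1,log=-}
step 7 deliver 3→0: —
step 8 propose(0,'r'): 0={lead,t=1,log=r}
step 9 deliver 0→2: 2={foll,t=1,log=r}
step 10 deliver 2→0: —
step 11 deliver 0→1: 1={foll,t=1,log=-}
step 12 deliver 1→0: —
step 13 deliver 0→4: 4={foll,t=1,log=r}
step 14 deliver 4→0: —
step 15 deliver 0→3: 3={foll,t=1,log=r}
step 16 deliver 3→0: —
step 17 timeout(2): 2={cand,t=2,log=r}
step 18 deliver 2→4: 4={foll,t=2,log=r}
step 19 deliver 4→2: —
step 20 deliver 2→0: 0={foll,t=2,log=r}

2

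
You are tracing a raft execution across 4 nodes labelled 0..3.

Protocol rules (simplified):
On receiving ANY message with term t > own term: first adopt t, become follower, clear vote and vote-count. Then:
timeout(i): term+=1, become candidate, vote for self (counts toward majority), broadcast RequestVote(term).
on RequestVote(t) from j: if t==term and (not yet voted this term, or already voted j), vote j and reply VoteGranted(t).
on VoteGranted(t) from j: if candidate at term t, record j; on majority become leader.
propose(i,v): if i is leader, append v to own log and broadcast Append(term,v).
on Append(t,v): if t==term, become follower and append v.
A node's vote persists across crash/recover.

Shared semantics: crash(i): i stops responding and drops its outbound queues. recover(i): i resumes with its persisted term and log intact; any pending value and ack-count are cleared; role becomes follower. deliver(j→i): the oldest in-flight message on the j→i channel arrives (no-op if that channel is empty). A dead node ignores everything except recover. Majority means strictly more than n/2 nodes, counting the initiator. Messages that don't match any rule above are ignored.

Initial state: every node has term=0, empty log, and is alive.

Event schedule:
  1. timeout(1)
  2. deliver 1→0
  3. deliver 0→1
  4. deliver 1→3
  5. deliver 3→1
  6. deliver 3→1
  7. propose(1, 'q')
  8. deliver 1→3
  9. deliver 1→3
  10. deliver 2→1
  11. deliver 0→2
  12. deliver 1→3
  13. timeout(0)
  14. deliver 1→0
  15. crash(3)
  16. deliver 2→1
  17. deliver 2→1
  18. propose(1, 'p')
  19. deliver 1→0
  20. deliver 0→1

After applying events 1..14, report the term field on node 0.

e1 timeout(1): 1[cand,t=1,-]
e2 deliver 1→0: 0[foll,t=1,-]
e3 deliver 0→1: ·
e4 deliver 1→3: 3[foll,t=1,-]
e5 deliver 3→1: 1[lead,t=1,-]
e6 deliver 3→1: ·
e7 propose(1,'q'): 1[lead,t=1,q]
e8 deliver 1→3: 3[foll,t=1,q]
e9 deliver 1→3: ·
e10 deliver 2→1: ·
e11 deliver 0→2: ·
e12 deliver 1→3: ·
e13 timeout(0): 0[cand,t=2,-]
e14 deliver 1→0: ·

2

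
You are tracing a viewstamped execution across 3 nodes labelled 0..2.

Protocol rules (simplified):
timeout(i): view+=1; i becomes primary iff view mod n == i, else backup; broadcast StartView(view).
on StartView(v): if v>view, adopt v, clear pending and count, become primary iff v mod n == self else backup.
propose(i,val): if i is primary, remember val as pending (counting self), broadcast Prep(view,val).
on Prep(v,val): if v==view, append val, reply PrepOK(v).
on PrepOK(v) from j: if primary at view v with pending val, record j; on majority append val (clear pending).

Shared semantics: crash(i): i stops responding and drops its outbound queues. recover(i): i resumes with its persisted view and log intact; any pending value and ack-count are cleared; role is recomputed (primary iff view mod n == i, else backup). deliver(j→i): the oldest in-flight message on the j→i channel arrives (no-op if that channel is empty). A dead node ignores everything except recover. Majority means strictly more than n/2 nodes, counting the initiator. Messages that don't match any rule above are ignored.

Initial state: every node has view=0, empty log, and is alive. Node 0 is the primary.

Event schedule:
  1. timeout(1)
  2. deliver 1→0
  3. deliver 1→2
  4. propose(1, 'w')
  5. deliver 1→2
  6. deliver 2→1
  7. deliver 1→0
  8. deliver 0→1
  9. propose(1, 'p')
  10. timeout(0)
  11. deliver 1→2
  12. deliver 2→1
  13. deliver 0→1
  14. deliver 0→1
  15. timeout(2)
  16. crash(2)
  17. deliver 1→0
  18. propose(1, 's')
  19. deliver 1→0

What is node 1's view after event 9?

1

step 1 timeout(1): 1={prim,v=1,log=-}
step 2 deliver 1→0: 0={back,v=1,log=-}
step 3 deliver 1→2: 2={back,v=1,log=-}
step 4 propose(1,'w'): —
step 5 deliver 1→2: 2={back,v=1,log=w}
step 6 deliver 2→1: 1={prim,v=1,log=w}
step 7 deliver 1→0: 0={back,v=1,log=w}
step 8 deliver 0→1: —
step 9 propose(1,'p'): —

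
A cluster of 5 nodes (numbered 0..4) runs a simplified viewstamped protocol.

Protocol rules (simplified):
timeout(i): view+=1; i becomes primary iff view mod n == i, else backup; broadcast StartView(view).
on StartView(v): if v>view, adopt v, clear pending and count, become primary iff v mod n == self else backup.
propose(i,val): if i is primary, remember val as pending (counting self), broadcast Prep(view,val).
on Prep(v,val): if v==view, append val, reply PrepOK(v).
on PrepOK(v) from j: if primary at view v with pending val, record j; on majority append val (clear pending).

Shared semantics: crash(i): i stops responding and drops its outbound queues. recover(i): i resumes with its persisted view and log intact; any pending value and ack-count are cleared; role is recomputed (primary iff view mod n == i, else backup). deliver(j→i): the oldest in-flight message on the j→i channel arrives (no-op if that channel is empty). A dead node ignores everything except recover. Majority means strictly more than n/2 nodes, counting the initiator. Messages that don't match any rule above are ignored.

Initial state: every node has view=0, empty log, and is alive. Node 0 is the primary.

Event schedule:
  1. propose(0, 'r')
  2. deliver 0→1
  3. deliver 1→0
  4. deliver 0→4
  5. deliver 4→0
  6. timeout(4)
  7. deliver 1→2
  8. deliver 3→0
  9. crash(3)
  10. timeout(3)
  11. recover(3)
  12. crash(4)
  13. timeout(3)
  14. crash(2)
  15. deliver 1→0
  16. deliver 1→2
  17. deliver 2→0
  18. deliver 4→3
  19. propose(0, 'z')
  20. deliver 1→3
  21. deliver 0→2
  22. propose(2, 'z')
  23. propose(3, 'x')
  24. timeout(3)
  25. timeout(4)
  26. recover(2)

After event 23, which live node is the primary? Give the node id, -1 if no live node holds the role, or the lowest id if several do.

1. propose(0,'r'):  nop
2. deliver 0→1:  <1:back v0 r>
3. deliver 1→0:  nop
4. deliver 0→4:  <4:back v0 r>
5. deliver 4→0:  <0:prim v0 r>
6. timeout(4):  <4:back v1 r>
7. deliver 1→2:  nop
8. deliver 3→0:  nop
9. crash(3):  <3:✗back v0 ->
10. timeout(3):  nop
11. recover(3):  <3:back v0 ->
12. crash(4):  <4:✗back v1 r>
13. timeout(3):  <3:back v1 ->
14. crash(2):  <2:✗back v0 ->
15. deliver 1→0:  nop
16. deliver 1→2:  nop
17. deliver 2→0:  nop
18. deliver 4→3:  nop
19. propose(0,'z'):  nop
20. deliver 1→3:  nop
21. deliver 0→2:  nop
22. propose(2,'z'):  nop
23. propose(3,'x'):  nop

0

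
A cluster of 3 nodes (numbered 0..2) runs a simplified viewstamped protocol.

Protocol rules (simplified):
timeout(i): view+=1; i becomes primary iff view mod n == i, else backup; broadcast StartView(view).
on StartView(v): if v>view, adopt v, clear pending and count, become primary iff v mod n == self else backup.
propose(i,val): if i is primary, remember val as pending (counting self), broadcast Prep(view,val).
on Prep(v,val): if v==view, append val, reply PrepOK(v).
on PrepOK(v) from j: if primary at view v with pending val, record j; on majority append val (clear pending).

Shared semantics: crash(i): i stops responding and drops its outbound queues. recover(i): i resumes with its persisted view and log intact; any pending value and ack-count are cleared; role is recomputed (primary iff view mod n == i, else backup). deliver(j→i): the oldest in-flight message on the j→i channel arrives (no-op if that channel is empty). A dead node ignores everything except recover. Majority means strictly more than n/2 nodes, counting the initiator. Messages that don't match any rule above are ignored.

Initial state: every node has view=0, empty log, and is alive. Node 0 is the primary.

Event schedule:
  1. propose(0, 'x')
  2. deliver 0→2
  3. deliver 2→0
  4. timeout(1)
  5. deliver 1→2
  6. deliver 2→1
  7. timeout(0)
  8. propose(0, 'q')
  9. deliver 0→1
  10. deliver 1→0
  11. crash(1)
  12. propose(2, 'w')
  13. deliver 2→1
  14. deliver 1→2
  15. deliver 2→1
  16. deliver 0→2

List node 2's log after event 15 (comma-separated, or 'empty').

step 1 propose(0,'x'): —
step 2 deliver 0→2: 2={back,v=0,log=x}
step 3 deliver 2→0: 0={prim,v=0,log=x}
step 4 timeout(1): 1={prim,v=1,log=-}
step 5 deliver 1→2: 2={back,v=1,log=x}
step 6 deliver 2→1: —
step 7 timeout(0): 0={back,v=1,log=x}
step 8 propose(0,'q'): —
step 9 deliver 0→1: —
step 10 deliver 1→0: —
step 11 crash(1): 1={✗prim,v=1,log=-}
step 12 propose(2,'w'): —
step 13 deliver 2→1: —
step 14 deliver 1→2: —
step 15 deliver 2→1: —

x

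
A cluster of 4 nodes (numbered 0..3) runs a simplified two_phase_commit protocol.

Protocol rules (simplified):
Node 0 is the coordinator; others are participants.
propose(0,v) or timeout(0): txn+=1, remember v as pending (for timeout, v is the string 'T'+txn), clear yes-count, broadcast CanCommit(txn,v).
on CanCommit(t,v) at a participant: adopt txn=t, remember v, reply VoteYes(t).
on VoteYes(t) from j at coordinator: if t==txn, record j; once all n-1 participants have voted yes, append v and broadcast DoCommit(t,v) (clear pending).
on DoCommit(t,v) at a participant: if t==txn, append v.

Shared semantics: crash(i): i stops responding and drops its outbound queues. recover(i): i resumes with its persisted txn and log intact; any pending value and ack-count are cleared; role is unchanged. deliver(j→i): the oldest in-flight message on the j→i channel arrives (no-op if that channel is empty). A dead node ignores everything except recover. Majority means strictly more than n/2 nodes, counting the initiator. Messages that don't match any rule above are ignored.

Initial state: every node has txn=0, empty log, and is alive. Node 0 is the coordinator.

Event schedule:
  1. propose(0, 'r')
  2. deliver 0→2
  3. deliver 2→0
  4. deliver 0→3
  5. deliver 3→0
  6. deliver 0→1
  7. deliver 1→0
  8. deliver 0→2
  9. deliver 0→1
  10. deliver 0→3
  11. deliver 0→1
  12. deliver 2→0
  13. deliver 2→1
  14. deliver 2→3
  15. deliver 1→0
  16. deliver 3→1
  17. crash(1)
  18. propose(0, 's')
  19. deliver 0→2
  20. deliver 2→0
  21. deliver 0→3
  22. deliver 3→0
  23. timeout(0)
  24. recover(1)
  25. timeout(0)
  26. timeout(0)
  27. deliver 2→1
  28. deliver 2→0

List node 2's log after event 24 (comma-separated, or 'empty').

r

step 1 propose(0,'r'): 0={coor,t=1,log=-}
step 2 deliver 0→2: 2={part,t=1,log=-}
step 3 deliver 2→0: —
step 4 deliver 0→3: 3={part,t=1,log=-}
step 5 deliver 3→0: —
step 6 deliver 0→1: 1={part,t=1,log=-}
step 7 deliver 1→0: 0={coor,t=1,log=r}
step 8 deliver 0→2: 2={part,t=1,log=r}
step 9 deliver 0→1: 1={part,t=1,log=r}
step 10 deliver 0→3: 3={part,t=1,log=r}
step 11 deliver 0→1: —
step 12 deliver 2→0: —
step 13 deliver 2→1: —
step 14 deliver 2→3: —
step 15 deliver 1→0: —
step 16 deliver 3→1: —
step 17 crash(1): 1={✗part,t=1,log=r}
step 18 propose(0,'s'): 0={coor,t=2,log=r}
step 19 deliver 0→2: 2={part,t=2,log=r}
step 20 deliver 2→0: —
step 21 deliver 0→3: 3={part,t=2,log=r}
step 22 deliver 3→0: —
step 23 timeout(0): 0={coor,t=3,log=r}
step 24 recover(1): 1={part,t=1,log=r}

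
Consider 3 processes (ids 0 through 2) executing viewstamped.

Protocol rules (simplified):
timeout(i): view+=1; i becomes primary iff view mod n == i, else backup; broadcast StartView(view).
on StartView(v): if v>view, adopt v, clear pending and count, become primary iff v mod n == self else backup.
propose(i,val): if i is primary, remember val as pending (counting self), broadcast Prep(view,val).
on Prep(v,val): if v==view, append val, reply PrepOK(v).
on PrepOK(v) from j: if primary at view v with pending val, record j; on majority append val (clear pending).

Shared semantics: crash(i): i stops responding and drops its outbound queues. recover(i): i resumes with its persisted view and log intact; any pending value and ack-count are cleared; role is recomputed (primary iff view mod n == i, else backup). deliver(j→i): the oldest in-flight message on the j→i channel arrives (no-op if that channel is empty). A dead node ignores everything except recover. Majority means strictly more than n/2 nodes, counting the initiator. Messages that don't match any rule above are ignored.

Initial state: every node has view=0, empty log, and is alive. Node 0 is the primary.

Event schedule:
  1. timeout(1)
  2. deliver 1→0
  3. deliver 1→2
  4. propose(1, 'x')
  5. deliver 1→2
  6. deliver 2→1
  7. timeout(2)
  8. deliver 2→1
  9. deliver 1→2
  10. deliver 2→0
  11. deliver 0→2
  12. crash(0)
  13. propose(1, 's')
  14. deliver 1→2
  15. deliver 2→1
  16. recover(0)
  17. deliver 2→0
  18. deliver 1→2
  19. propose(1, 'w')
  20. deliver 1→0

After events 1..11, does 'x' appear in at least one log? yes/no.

[1] timeout(1) → N1(prim v1 [-])
[2] deliver 1→0 → N0(back v1 [-])
[3] deliver 1→2 → N2(back v1 [-])
[4] propose(1,'x') → ∅
[5] deliver 1→2 → N2(back v1 [x])
[6] deliver 2→1 → N1(prim v1 [x])
[7] timeout(2) → N2(prim v2 [x])
[8] deliver 2→1 → N1(back v2 [x])
[9] deliver 1→2 → ∅
[10] deliver 2→0 → N0(back v2 [-])
[11] deliver 0→2 → ∅

yes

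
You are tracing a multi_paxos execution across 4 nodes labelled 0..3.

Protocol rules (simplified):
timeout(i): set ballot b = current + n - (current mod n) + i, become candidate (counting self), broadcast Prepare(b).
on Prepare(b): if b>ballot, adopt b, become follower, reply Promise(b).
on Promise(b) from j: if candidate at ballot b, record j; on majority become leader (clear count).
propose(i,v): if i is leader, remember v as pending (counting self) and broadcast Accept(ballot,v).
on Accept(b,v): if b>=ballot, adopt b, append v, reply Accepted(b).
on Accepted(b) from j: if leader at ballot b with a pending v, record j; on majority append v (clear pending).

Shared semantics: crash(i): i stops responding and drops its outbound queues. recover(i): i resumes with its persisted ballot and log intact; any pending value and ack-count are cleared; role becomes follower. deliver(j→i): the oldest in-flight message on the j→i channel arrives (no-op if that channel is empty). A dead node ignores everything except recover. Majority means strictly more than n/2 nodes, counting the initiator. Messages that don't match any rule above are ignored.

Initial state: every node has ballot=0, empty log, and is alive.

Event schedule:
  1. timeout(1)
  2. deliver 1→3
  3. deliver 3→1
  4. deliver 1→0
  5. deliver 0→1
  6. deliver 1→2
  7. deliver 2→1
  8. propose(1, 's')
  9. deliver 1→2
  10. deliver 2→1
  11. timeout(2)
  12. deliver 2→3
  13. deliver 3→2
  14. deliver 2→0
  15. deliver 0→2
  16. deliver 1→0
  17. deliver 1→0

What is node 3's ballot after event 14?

10

e1 timeout(1): 1[cand,b=5,-]
e2 deliver 1→3: 3[foll,b=5,-]
e3 deliver 3→1: ·
e4 deliver 1→0: 0[foll,b=5,-]
e5 deliver 0→1: 1[lead,b=5,-]
e6 deliver 1→2: 2[foll,b=5,-]
e7 deliver 2→1: ·
e8 propose(1,'s'): ·
e9 deliver 1→2: 2[foll,b=5,s]
e10 deliver 2→1: ·
e11 timeout(2): 2[cand,b=10,s]
e12 deliver 2→3: 3[foll,b=10,-]
e13 deliver 3→2: ·
e14 deliver 2→0: 0[foll,b=10,-]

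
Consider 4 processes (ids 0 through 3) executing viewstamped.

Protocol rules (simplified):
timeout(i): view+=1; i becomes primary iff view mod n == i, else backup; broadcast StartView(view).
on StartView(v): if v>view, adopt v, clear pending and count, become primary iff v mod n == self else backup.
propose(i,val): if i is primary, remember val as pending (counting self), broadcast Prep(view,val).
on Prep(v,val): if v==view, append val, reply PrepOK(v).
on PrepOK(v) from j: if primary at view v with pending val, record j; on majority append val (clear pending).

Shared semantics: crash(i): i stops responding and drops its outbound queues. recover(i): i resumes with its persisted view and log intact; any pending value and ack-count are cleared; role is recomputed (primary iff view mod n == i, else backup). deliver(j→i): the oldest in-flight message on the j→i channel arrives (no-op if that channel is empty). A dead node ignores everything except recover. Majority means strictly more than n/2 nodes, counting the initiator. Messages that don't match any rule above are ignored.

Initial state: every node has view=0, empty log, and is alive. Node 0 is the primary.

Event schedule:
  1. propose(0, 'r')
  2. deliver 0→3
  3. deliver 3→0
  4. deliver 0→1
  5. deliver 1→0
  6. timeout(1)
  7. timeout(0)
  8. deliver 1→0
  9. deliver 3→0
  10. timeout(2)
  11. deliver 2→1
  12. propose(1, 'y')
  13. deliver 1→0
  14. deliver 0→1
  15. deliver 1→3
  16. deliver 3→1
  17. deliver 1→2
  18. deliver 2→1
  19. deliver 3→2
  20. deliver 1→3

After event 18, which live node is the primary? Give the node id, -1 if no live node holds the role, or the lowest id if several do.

1

1. propose(0,'r'):  nop
2. deliver 0→3:  <3:back v0 r>
3. deliver 3→0:  nop
4. deliver 0→1:  <1:back v0 r>
5. deliver 1→0:  <0:prim v0 r>
6. timeout(1):  <1:prim v1 r>
7. timeout(0):  <0:back v1 r>
8. deliver 1→0:  nop
9. deliver 3→0:  nop
10. timeout(2):  <2:back v1 ->
11. deliver 2→1:  nop
12. propose(1,'y'):  nop
13. deliver 1→0:  <0:back v1 r,y>
14. deliver 0→1:  nop
15. deliver 1→3:  <3:back v1 r>
16. deliver 3→1:  nop
17. deliver 1→2:  nop
18. deliver 2→1:  nop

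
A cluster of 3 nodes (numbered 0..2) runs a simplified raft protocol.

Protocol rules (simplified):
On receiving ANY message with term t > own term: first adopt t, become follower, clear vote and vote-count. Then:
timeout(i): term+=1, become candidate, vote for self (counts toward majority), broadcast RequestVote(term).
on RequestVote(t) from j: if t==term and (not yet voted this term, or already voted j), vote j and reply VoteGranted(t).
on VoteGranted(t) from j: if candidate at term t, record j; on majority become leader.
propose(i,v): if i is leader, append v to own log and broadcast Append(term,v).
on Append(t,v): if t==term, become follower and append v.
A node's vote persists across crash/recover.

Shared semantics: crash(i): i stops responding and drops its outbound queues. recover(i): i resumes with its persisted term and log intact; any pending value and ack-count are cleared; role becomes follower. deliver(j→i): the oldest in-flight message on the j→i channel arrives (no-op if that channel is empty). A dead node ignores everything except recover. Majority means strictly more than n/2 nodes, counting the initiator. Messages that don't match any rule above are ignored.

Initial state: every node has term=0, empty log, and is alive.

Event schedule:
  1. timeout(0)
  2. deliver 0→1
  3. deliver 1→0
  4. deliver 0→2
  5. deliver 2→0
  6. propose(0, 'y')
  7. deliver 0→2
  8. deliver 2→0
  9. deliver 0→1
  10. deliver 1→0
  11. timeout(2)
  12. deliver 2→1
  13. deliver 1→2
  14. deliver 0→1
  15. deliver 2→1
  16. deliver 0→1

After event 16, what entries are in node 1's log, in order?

y

e1 timeout(0): 0[cand,t=1,-]
e2 deliver 0→1: 1[foll,t=1,-]
e3 deliver 1→0: 0[lead,t=1,-]
e4 deliver 0→2: 2[foll,t=1,-]
e5 deliver 2→0: ·
e6 propose(0,'y'): 0[lead,t=1,y]
e7 deliver 0→2: 2[foll,t=1,y]
e8 deliver 2→0: ·
e9 deliver 0→1: 1[foll,t=1,y]
e10 deliver 1→0: ·
e11 timeout(2): 2[cand,t=2,y]
e12 deliver 2→1: 1[foll,t=2,y]
e13 deliver 1→2: 2[lead,t=2,y]
e14 deliver 0→1: ·
e15 deliver 2→1: ·
e16 deliver 0→1: ·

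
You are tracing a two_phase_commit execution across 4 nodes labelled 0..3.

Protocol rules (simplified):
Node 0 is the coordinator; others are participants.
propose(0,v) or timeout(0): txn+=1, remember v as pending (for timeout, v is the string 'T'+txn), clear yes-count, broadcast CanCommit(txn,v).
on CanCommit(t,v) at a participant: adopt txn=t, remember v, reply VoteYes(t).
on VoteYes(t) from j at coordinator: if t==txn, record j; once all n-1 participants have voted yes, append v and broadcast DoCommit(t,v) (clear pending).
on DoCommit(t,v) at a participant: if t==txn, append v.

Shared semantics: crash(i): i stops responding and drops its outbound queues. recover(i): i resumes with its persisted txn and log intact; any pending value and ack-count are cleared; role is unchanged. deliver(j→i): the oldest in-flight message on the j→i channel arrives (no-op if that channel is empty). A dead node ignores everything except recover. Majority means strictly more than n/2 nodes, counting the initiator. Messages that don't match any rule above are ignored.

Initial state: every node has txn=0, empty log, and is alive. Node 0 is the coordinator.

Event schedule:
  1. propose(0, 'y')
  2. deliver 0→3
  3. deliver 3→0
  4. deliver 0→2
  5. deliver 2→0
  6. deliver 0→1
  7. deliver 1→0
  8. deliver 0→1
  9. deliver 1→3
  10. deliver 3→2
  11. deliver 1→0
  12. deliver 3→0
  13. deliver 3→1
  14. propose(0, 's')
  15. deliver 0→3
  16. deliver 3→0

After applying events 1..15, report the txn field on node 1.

after 1 — propose(0,'y'): n0:coor/t1/[-]
after 2 — deliver 0→3: n3:part/t1/[-]
after 3 — deliver 3→0: ·
after 4 — deliver 0→2: n2:part/t1/[-]
after 5 — deliver 2→0: ·
after 6 — deliver 0→1: n1:part/t1/[-]
after 7 — deliver 1→0: n0:coor/t1/[y]
after 8 — deliver 0→1: n1:part/t1/[y]
after 9 — deliver 1→3: ·
after 10 — deliver 3→2: ·
after 11 — deliver 1→0: ·
after 12 — deliver 3→0: ·
after 13 — deliver 3→1: ·
after 14 — propose(0,'s'): n0:coor/t2/[y]
after 15 — deliver 0→3: n3:part/t1/[y]

1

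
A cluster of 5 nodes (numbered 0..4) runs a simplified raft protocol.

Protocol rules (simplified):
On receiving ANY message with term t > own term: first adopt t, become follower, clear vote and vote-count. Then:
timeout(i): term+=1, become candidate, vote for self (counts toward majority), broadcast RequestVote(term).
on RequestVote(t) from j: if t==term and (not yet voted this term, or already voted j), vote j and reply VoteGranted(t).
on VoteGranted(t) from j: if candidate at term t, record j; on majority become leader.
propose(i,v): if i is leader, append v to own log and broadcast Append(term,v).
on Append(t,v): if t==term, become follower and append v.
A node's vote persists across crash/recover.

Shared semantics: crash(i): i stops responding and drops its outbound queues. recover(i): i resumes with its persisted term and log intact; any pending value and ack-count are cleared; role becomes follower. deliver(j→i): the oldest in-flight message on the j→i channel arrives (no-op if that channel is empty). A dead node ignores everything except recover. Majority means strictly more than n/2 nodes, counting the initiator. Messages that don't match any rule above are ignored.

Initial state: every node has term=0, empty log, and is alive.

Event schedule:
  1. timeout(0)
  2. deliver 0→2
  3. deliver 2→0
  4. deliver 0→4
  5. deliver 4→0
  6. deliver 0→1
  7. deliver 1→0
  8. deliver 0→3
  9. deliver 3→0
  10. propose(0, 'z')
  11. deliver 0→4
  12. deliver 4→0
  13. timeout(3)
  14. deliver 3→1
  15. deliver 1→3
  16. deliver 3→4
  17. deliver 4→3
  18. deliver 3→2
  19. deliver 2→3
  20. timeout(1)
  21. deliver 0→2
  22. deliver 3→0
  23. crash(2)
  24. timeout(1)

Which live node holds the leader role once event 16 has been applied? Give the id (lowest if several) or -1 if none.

0

step 1 timeout(0): 0={cand,t=1,log=-}
step 2 deliver 0→2: 2={foll,t=1,log=-}
step 3 deliver 2→0: —
step 4 deliver 0→4: 4={foll,t=1,log=-}
step 5 deliver 4→0: 0={lead,t=1,log=-}
step 6 deliver 0→1: 1={foll,t=1,log=-}
step 7 deliver 1→0: —
step 8 deliver 0→3: 3={foll,t=1,log=-}
step 9 deliver 3→0: —
step 10 propose(0,'z'): 0={lead,t=1,log=z}
step 11 deliver 0→4: 4={foll,t=1,log=z}
step 12 deliver 4→0: —
step 13 timeout(3): 3={cand,t=2,log=-}
step 14 deliver 3→1: 1={foll,t=2,log=-}
step 15 deliver 1→3: —
step 16 deliver 3→4: 4={foll,t=2,log=z}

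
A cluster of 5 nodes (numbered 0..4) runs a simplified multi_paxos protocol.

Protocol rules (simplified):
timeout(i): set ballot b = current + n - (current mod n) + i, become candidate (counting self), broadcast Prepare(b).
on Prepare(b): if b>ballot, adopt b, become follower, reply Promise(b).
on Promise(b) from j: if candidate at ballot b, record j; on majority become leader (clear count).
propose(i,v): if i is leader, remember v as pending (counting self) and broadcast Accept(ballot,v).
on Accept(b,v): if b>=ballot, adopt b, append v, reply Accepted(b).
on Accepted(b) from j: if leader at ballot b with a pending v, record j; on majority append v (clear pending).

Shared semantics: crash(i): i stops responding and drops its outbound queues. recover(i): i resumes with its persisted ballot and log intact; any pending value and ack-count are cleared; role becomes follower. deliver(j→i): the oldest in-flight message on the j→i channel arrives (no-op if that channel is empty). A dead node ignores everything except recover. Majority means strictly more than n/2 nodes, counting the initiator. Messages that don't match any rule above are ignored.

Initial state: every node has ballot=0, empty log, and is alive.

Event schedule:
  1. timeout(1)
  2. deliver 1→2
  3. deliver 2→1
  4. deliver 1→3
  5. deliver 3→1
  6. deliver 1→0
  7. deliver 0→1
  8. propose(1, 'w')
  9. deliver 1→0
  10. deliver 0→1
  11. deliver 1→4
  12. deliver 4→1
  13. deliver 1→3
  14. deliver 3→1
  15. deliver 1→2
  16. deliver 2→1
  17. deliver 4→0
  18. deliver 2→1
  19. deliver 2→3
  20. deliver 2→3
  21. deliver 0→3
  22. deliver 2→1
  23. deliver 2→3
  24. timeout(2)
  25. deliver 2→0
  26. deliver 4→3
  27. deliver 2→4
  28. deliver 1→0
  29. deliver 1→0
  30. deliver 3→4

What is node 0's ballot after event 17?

[1] timeout(1) → N1(cand b6 [-])
[2] deliver 1→2 → N2(foll b6 [-])
[3] deliver 2→1 → ∅
[4] deliver 1→3 → N3(foll b6 [-])
[5] deliver 3→1 → N1(lead b6 [-])
[6] deliver 1→0 → N0(foll b6 [-])
[7] deliver 0→1 → ∅
[8] propose(1,'w') → ∅
[9] deliver 1→0 → N0(foll b6 [w])
[10] deliver 0→1 → ∅
[11] deliver 1→4 → N4(foll b6 [-])
[12] deliver 4→1 → ∅
[13] deliver 1→3 → N3(foll b6 [w])
[14] deliver 3→1 → N1(lead b6 [w])
[15] deliver 1→2 → N2(foll b6 [w])
[16] deliver 2→1 → ∅
[17] deliver 4→0 → ∅

6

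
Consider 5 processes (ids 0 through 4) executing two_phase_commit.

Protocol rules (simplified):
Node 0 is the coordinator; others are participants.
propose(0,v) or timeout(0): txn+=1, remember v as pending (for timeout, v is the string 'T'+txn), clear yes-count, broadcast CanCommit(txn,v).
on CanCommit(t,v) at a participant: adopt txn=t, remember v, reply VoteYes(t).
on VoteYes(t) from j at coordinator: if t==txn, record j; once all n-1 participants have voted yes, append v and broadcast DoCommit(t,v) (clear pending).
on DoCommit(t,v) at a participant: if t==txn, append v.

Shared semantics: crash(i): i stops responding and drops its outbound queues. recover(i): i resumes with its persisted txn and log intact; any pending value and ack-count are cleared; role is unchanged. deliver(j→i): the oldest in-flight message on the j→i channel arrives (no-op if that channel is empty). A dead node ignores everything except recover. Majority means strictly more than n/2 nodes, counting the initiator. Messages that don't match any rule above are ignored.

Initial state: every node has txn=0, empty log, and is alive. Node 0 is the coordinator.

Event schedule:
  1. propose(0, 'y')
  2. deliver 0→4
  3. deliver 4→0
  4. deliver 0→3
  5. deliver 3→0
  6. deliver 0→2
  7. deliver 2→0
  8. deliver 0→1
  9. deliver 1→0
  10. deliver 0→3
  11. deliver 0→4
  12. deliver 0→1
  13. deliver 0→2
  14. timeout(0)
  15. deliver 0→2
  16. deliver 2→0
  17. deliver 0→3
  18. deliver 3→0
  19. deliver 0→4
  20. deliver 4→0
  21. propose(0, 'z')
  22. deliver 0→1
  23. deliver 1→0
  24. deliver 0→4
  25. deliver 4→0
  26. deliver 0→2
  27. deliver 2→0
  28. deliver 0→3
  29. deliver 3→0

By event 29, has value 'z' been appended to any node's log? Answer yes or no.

no

after 1 — propose(0,'y'): n0:coor/t1/[-]
after 2 — deliver 0→4: n4:part/t1/[-]
after 3 — deliver 4→0: ·
after 4 — deliver 0→3: n3:part/t1/[-]
after 5 — deliver 3→0: ·
after 6 — deliver 0→2: n2:part/t1/[-]
after 7 — deliver 2→0: ·
after 8 — deliver 0→1: n1:part/t1/[-]
after 9 — deliver 1→0: n0:coor/t1/[y]
after 10 — deliver 0→3: n3:part/t1/[y]
after 11 — deliver 0→4: n4:part/t1/[y]
after 12 — deliver 0→1: n1:part/t1/[y]
after 13 — deliver 0→2: n2:part/t1/[y]
after 14 — timeout(0): n0:coor/t2/[y]
after 15 — deliver 0→2: n2:part/t2/[y]
after 16 — deliver 2→0: ·
after 17 — deliver 0→3: n3:part/t2/[y]
after 18 — deliver 3→0: ·
after 19 — deliver 0→4: n4:part/t2/[y]
after 20 — deliver 4→0: ·
after 21 — propose(0,'z'): n0:coor/t3/[y]
after 22 — deliver 0→1: n1:part/t2/[y]
after 23 — deliver 1→0: ·
after 24 — deliver 0→4: n4:part/t3/[y]
after 25 — deliver 4→0: ·
after 26 — deliver 0→2: n2:part/t3/[y]
after 27 — deliver 2→0: ·
after 28 — deliver 0→3: n3:part/t3/[y]
after 29 — deliver 3→0: ·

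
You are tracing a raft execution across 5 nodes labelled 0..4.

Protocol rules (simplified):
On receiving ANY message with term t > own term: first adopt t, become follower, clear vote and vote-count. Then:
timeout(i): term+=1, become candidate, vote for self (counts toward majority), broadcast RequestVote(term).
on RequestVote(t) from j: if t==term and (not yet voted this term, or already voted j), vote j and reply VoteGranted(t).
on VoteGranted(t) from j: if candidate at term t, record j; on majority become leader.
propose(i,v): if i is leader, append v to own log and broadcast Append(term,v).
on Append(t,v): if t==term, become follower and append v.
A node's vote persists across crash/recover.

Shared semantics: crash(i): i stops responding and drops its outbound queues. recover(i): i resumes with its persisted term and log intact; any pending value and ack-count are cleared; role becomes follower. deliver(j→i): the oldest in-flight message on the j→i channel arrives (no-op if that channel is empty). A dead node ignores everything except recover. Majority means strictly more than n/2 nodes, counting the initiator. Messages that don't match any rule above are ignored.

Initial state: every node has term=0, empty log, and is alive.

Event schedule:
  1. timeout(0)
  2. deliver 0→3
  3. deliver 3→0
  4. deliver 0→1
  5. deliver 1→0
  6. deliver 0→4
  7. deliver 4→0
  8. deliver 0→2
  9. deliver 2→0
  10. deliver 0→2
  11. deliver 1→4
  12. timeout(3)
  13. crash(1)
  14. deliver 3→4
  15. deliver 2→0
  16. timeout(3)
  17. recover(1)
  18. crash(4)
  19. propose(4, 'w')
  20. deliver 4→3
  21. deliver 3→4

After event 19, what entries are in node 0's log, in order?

1. timeout(0):  <0:cand t1 ->
2. deliver 0→3:  <3:foll t1 ->
3. deliver 3→0:  nop
4. deliver 0→1:  <1:foll t1 ->
5. deliver 1→0:  <0:lead t1 ->
6. deliver 0→4:  <4:foll t1 ->
7. deliver 4→0:  nop
8. deliver 0→2:  <2:foll t1 ->
9. deliver 2→0:  nop
10. deliver 0→2:  nop
11. deliver 1→4:  nop
12. timeout(3):  <3:cand t2 ->
13. crash(1):  <1:✗foll t1 ->
14. deliver 3→4:  <4:foll t2 ->
15. deliver 2→0:  nop
16. timeout(3):  <3:cand t3 ->
17. recover(1):  <1:foll t1 ->
18. crash(4):  <4:✗foll t2 ->
19. propose(4,'w'):  nop

empty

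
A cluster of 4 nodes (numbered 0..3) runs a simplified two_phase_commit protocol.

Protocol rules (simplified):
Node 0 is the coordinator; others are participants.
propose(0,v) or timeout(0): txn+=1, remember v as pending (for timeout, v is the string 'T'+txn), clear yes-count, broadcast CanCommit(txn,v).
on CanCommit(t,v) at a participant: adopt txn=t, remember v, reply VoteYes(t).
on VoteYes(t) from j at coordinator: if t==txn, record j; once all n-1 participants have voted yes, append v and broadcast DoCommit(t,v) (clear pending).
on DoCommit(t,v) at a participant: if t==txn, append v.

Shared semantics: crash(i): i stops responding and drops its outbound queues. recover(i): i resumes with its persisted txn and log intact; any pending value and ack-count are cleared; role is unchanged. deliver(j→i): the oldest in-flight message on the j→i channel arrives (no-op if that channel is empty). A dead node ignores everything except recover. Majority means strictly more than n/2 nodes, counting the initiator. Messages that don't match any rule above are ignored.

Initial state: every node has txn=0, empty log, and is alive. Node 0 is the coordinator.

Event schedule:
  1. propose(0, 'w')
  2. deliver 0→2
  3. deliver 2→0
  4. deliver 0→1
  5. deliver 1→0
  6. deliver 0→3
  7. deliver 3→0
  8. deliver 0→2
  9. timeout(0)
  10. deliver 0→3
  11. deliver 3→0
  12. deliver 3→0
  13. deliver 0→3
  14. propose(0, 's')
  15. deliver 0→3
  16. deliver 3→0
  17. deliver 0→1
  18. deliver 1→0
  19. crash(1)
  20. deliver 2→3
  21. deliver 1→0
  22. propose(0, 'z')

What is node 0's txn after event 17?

[1] propose(0,'w') → N0(coor t1 [-])
[2] deliver 0→2 → N2(part t1 [-])
[3] deliver 2→0 → ∅
[4] deliver 0→1 → N1(part t1 [-])
[5] deliver 1→0 → ∅
[6] deliver 0→3 → N3(part t1 [-])
[7] deliver 3→0 → N0(coor t1 [w])
[8] deliver 0→2 → N2(part t1 [w])
[9] timeout(0) → N0(coor t2 [w])
[10] deliver 0→3 → N3(part t1 [w])
[11] deliver 3→0 → ∅
[12] deliver 3→0 → ∅
[13] deliver 0→3 → N3(part t2 [w])
[14] propose(0,'s') → N0(coor t3 [w])
[15] deliver 0→3 → N3(part t3 [w])
[16] deliver 3→0 → ∅
[17] deliver 0→1 → N1(part t1 [w])

3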